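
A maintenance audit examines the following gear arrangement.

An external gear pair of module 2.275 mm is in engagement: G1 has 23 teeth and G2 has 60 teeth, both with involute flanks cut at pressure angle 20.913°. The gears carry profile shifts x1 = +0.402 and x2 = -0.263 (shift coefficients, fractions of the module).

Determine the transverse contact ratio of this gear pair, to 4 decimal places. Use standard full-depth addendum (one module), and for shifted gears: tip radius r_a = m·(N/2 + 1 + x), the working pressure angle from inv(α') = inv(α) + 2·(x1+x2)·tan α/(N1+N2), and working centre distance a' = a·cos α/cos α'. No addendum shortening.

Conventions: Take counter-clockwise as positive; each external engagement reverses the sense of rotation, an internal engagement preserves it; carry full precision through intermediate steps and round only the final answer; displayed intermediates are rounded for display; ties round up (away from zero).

1.5601

single-mesh involute tooth geometry (23T engaging 60T at module 2.275)
base radii: r_b1 = 24.439006, r_b2 = 63.753929
tip radii: r_a1 = 29.352050, r_a2 = 69.926675
inv(α') = inv(20.913°) + 2·(+0.402-0.263)·tan α/(23+60) = 0.01840204  ⇒  α' = 21.40253°
a' = a·cos α / cos α' = 94.4125·cos 20.913°/cos 21.40253° = 94.725216
action lengths: √(r_a1²−r_b1²) = 16.256624, √(r_a2²−r_b2²) = 28.725883
base pitch p_b = π·m·cos α = 6.676296
CR = (16.256624 + 28.725883 − 94.725216·sin 21.40253°)/6.676296 = 1.560083
contact ratio ≈ 1.5601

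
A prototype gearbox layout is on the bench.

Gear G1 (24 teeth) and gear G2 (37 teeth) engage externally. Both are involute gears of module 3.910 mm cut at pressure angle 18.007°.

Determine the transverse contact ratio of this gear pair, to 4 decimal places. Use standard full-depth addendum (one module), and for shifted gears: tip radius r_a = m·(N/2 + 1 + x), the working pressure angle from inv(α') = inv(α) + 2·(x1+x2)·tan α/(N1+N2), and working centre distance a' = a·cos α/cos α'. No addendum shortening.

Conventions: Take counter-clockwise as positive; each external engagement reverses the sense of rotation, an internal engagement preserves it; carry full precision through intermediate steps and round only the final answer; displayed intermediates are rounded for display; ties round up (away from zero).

1.7425

topology: single-mesh involute geometry — m = 3.910, 24T/37T pair
base radii: r_b1 = 44.621800, r_b2 = 68.791942
tip radii: r_a1 = 50.830000, r_a2 = 76.245000
no profile shift: α' = α, a' = a
action lengths: √(r_a1²−r_b1²) = 24.343045, √(r_a2²−r_b2²) = 32.878090
base pitch p_b = π·m·cos α = 11.681960
CR = (24.343045 + 32.878090 − 119.255000·sin 18.00700°)/11.681960 = 1.742469
contact ratio ≈ 1.7425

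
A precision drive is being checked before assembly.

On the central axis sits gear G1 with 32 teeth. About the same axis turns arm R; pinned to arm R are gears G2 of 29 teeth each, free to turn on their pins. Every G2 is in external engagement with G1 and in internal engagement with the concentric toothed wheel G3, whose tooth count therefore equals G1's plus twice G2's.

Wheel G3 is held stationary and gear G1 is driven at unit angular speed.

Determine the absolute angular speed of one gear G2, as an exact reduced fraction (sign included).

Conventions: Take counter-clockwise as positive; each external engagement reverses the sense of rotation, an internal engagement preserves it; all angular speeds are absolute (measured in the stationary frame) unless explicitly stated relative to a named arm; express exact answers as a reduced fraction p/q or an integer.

class = planetary set [G3 = 32+2·29 = 90; Willis about the carrier]
ring teeth: 32 + 2·29 = 90
32(ω_sun−ω_arm) = −90(ω_ring−ω_arm),  ω_ring = 0, ω_sun = 1
32(1−ω_arm) = −90(0−ω_arm)  ⇒  122·ω_arm = 32  ⇒  ω_arm = 16/61
sun–planet mesh: 32·(1−16/61) = −29·(ω_p−ω_arm)  ⇒  ω_p−ω_arm = -1440/1769
ω_p = 16/61 − 1440/1769 = -16/29
exact speed ratio = -16/29

-16/29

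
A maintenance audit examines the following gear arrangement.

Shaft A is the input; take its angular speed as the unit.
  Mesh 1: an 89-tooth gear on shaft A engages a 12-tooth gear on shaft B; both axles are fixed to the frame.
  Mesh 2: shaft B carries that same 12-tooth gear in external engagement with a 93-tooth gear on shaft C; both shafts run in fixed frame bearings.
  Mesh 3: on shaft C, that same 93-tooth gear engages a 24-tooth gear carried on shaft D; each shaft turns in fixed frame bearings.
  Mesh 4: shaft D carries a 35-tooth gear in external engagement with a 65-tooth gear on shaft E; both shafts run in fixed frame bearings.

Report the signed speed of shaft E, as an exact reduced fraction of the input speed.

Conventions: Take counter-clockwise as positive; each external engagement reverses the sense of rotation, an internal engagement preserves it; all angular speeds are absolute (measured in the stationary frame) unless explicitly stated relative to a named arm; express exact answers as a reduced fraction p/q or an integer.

4-mesh fixed-axis compound train (all bearings frame-fixed)
mesh 1 [89T→12T]: |ω|/ω_in = 1×89/12 = 89/12, sense flips to −
mesh 2 [12T→93T]: |ω|/ω_in = (89/12)×12/93 = 89/93, sense flips to +
mesh 3 [93T→24T]: |ω|/ω_in = (89/93)×93/24 = 89/24, sense flips to −
mesh 4 [35T→65T]: |ω|/ω_in = (89/24)×35/65 = 623/312, sense flips to +
signed output speed (× input speed) = 623/312

623/312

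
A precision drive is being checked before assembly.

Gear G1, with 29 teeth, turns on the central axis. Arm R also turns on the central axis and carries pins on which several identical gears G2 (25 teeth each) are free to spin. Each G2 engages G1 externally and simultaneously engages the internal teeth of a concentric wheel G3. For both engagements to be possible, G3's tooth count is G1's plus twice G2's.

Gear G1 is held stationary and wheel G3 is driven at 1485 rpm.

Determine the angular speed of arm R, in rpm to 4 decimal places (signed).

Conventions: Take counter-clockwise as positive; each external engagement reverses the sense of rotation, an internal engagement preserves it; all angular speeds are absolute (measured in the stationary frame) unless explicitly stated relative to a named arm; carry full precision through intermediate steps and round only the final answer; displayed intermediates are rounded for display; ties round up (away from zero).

+1086.2500 rpm

planetary set (29T centre, 25T on arm, 79T internal) — Willis relation
normalise by the input: solve with ω_ring = 1, then scale by 1485 rpm
ring teeth: 29 + 2·25 = 79
29(ω_sun−ω_arm) = −79(ω_ring−ω_arm),  ω_sun = 0, ω_ring = 1
29(0−ω_arm) = −79(1−ω_arm)  ⇒  108·ω_arm = 79  ⇒  ω_arm = 79/108
scale: ω_arm = 79/108 × 1485 rpm = +1086.2500 rpm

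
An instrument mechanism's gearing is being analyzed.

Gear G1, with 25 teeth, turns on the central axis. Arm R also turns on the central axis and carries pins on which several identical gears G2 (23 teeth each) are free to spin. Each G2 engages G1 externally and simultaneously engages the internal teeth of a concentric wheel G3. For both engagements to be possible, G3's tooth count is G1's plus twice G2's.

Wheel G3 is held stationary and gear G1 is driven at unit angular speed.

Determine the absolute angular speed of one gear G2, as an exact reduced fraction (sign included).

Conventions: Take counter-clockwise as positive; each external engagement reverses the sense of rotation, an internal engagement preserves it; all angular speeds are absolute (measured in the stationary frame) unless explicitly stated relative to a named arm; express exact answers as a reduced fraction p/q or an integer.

-25/46

planetary set (25T centre, 23T on arm, 71T internal) — Willis relation
ring teeth: 25 + 2·23 = 71
25(ω_sun−ω_arm) = −71(ω_ring−ω_arm),  ω_ring = 0, ω_sun = 1
25(1−ω_arm) = −71(0−ω_arm)  ⇒  96·ω_arm = 25  ⇒  ω_arm = 25/96
sun–planet mesh: 25·(1−25/96) = −23·(ω_p−ω_arm)  ⇒  ω_p−ω_arm = -1775/2208
ω_p = 25/96 − 1775/2208 = -25/46
exact speed ratio = -25/46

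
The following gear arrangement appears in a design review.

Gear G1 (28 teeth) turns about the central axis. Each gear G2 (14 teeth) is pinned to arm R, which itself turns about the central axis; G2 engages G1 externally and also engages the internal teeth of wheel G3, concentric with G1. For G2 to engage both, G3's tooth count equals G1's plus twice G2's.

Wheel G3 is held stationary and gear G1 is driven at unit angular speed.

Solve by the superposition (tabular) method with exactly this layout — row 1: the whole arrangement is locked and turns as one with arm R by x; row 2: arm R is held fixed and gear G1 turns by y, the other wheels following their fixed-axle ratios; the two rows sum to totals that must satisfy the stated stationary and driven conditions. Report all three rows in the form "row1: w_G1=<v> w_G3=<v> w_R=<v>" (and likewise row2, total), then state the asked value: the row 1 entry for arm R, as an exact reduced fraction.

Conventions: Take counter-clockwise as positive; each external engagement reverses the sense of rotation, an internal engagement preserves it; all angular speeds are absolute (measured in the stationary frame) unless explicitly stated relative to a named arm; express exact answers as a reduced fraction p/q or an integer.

row1: w_G1=1/3 w_G3=1/3 w_R=1/3
row2: w_G1=2/3 w_G3=-1/3 w_R=0
total: w_G1=1 w_G3=0 w_R=1/3
asked value: 1/3

topology: planetary set — G1 28T / G2 14T / G3 56T, arm = carrier (Willis)
superposition row 1 [locked train]: every member turns x
row 2 — arm fixed, fixed-axis ratios: sun y, ring −(28/56)·y, arm 0
boundary: total ω_ring = x − (28/56)·y = 0 and total ω_sun = x + y = 1  ⇒  y = 2/3, x = 1/3
row 2 ring = −(28/56)·2/3 = -1/3
totals (row 1 + row 2): sun 1/3 + 2/3 = 1, ring 1/3 + (-1/3) = 0, arm 1/3 + 0 = 1/3
asked cell (row1, arm) = 1/3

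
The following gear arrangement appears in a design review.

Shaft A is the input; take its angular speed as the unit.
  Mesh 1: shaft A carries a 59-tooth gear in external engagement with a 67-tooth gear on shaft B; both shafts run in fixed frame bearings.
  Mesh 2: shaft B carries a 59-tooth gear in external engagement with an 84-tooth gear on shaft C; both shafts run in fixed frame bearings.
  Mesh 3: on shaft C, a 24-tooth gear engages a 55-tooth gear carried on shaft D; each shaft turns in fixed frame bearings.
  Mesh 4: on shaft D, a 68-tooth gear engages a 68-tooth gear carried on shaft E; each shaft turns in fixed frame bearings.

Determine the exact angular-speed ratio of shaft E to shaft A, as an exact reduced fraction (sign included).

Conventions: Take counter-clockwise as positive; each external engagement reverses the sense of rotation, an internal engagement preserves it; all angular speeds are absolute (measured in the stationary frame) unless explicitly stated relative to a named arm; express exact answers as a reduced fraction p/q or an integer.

6962/25795

class = fixed-axis compound train [4 meshes; 4 ratios multiply, 4 sense flips]
mesh 1 [59T→67T]: running ratio 59/67, sense −
mesh 2 [59T→84T]: running ratio 3481/5628, sense +
mesh 3 [24T→55T]: running ratio 6962/25795, sense −
mesh 4 [68T→68T]: running ratio 6962/25795, sense +
ω_out/ω_in = 6962/25795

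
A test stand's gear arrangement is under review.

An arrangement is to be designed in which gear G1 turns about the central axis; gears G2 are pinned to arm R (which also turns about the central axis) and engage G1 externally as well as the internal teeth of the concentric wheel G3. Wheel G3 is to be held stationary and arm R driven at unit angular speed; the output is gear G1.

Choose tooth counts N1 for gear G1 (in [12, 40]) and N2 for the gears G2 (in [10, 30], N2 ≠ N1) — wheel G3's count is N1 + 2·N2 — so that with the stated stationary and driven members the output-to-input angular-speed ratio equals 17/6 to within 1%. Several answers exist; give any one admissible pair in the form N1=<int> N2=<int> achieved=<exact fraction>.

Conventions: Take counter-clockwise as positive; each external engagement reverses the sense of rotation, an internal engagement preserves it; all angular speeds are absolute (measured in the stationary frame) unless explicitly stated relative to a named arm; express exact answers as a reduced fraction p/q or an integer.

topology: planetary set — design target 17/6, arm = carrier (Willis)
Willis with ω_ring = 0: ω_sun/ω_arm = (N1+N3)/N1; set equal to 17/6  ⇒  N3/N1 = 17/6 − 1 = 11/6
N3 = N1 + 2·N2  ⇒  N2/N1 = (N3/N1 − 1)/2 = (11/6 − 1)/2 = 5/12
smallest multiple with N1 ≥ 12 and N2 ≥ 10: k = 2  ⇒  N1 = 2·12 = 24, N2 = 2·5 = 10 (N1 ≤ 40, N2 ≤ 30, N2 ≠ N1 ✓), N3 = 24 + 2·10 = 44
check: (N1+N3)/N1 with N1 = 24, N3 = 44 gives 17/6; |achieved − target| = 0 ≤ 17/600 ✓

N1=24 N2=10 achieved=17/6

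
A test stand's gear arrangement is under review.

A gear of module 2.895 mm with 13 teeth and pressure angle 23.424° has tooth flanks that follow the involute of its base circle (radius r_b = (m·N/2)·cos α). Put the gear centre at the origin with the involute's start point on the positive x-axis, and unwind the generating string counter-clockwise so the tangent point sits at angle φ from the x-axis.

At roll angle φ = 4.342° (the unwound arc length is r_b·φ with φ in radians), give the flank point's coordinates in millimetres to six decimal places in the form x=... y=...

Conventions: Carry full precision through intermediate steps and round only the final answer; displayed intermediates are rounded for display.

x=17.316225 y=0.002503

recognized (one wheel, involute flank): single-mesh tooth geometry, m = 2.895, N = 13
pitch radius r_p = m·N/2 = 2.895·13/2 = 18.817500
base radius r_b = r_p·cos α = 18.817500·cos 23.424° = 17.266716
roll angle φ = 4.342° = 0.07578220 rad
x = r_b·(cos φ + φ·sin φ) = 17.316225
y = r_b·(sin φ − φ·cos φ) = 0.002503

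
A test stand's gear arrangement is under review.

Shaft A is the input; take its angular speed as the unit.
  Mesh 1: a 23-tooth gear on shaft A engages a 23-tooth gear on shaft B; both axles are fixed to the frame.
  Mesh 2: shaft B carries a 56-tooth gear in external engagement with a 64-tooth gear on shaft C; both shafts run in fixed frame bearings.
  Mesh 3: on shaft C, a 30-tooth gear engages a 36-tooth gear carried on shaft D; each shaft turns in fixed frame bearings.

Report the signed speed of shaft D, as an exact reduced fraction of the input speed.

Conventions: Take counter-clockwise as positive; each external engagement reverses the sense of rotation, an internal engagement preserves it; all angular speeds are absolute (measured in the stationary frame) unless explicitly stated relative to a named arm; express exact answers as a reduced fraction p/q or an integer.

-35/48

3-mesh fixed-axis compound train (all bearings frame-fixed)
mesh 1 [23T→23T]: |ω|/ω_in = 1×23/23 = 1, sense flips to −
mesh 2 [56T→64T]: |ω|/ω_in = 1×56/64 = 7/8, sense flips to +
mesh 3 [30T→36T]: |ω|/ω_in = (7/8)×30/36 = 35/48, sense flips to −
signed output speed (× input speed) = -35/48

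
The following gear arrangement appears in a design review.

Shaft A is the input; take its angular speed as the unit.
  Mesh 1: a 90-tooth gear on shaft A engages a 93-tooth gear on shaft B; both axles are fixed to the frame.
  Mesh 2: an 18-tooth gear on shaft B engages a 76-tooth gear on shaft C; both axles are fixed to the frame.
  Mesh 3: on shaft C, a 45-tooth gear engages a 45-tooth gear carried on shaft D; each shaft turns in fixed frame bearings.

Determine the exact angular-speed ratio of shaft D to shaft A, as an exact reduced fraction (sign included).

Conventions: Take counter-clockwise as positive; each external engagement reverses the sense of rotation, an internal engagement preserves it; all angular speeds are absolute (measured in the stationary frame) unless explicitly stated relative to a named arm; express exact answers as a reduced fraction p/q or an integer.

-135/589

class = fixed-axis compound train [3 meshes; 3 ratios multiply, 3 sense flips]
mesh 1 [90T→93T]: running ratio 30/31, sense −
mesh 2 [18T→76T]: running ratio 135/589, sense +
mesh 3 [45T→45T]: running ratio 135/589, sense −
ω_out/ω_in = -135/589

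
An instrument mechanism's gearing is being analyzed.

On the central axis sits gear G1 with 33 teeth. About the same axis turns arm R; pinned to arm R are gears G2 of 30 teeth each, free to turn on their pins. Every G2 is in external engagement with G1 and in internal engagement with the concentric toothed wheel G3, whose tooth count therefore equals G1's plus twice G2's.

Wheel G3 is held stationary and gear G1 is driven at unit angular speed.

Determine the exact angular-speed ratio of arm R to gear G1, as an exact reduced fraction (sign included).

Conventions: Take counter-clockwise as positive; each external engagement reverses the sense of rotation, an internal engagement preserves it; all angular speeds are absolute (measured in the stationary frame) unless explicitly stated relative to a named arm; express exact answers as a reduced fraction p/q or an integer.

planetary set (33T centre, 30T on arm, 93T internal) — Willis relation
ring teeth: 33 + 2·30 = 93
33(ω_sun−ω_arm) = −93(ω_ring−ω_arm),  ω_ring = 0, ω_sun = 1
33(1−ω_arm) = −93(0−ω_arm)  ⇒  126·ω_arm = 33  ⇒  ω_arm = 11/42
ω_out/ω_in = 11/42

11/42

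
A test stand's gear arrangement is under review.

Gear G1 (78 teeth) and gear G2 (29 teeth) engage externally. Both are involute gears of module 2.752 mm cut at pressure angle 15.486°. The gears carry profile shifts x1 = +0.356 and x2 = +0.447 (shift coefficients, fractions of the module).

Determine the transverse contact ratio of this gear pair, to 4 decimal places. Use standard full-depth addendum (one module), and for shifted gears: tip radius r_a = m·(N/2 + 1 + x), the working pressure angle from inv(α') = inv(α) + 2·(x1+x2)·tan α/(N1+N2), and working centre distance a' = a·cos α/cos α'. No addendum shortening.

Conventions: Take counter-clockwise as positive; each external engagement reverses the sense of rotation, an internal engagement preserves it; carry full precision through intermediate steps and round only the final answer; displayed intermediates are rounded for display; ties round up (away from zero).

single-mesh involute tooth geometry (78T engaging 29T at module 2.752)
base radii: r_b1 = 103.431535, r_b2 = 38.455314
tip radii: r_a1 = 111.059712, r_a2 = 43.886144
inv(α') = inv(15.486°) + 2·(+0.356+0.447)·tan α/(78+29) = 0.01093825  ⇒  α' = 18.09595°
a' = a·cos α / cos α' = 147.2320·cos 15.486°/cos 18.09595° = 149.270096
action lengths: √(r_a1²−r_b1²) = 40.449688, √(r_a2²−r_b2²) = 21.146689
base pitch p_b = π·m·cos α = 8.331788
CR = (40.449688 + 21.146689 − 149.270096·sin 18.09595°)/8.331788 = 1.828142
contact ratio ≈ 1.8281

1.8281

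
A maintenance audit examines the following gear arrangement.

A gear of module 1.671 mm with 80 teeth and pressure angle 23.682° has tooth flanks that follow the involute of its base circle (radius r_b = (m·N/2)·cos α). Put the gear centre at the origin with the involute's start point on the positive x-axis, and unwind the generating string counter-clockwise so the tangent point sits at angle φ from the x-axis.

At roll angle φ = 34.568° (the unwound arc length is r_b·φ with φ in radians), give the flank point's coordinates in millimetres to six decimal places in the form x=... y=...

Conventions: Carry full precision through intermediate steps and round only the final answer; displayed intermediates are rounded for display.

topology: single-mesh involute geometry — m = 1.671, N = 80
pitch radius r_p = m·N/2 = 1.671·80/2 = 66.840000
base radius r_b = r_p·cos α = 66.840000·cos 23.682° = 61.211325
roll angle φ = 34.568° = 0.60332542 rad
x = r_b·(cos φ + φ·sin φ) = 71.358359
y = r_b·(sin φ − φ·cos φ) = 4.319902

x=71.358359 y=4.319902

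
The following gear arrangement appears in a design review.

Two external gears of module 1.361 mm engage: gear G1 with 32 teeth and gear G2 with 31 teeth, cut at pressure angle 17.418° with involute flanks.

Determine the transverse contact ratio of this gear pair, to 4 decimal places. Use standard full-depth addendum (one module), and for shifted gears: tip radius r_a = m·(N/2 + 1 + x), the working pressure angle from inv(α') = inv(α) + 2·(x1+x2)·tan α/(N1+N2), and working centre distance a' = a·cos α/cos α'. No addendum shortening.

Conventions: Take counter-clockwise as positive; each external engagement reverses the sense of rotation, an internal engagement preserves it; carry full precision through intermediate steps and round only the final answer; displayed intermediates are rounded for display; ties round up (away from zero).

1.7902

recognized (one external pair, fixed centres): single-mesh tooth geometry, m = 1.361, N1 = 32, N2 = 31
base radii: r_b1 = 20.777491, r_b2 = 20.128194
tip radii: r_a1 = 23.137000, r_a2 = 22.456500
no profile shift: α' = α, a' = a
action lengths: √(r_a1²−r_b1²) = 10.179227, √(r_a2²−r_b2²) = 9.957419
base pitch p_b = π·m·cos α = 4.079651
CR = (10.179227 + 9.957419 − 42.871500·sin 17.41800°)/4.079651 = 1.790219
contact ratio ≈ 1.7902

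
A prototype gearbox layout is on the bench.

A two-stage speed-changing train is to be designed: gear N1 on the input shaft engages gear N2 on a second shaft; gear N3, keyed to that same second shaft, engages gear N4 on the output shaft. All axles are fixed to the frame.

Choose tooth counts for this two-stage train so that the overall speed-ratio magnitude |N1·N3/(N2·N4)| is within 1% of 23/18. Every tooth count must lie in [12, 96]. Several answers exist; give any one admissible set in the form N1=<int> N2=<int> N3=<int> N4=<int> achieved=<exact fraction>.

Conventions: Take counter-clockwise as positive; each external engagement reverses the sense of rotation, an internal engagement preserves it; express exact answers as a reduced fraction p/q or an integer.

topology: fixed-axis compound train — 2 stages, target 23/18
target = 23/18 in lowest terms: an exact hit needs N1·N3 = k·23 and N2·N4 = k·18 for one integer k, every count in [12, 96]; additionally prefer no 1:1 stage (N1 ≠ N2, N3 ≠ N4)
k = 1…11: no 1:1-free in-range split of k·23 and k·18 into factor pairs; take k = 12
k = 12: N1·N3 = 276 = 12·23, N2·N4 = 216 = 18·12
achieved = 12·23/(18·12) = 23/18; |achieved − target| = 0 ≤ 23/1800 ✓

N1=12 N2=18 N3=23 N4=12 achieved=23/18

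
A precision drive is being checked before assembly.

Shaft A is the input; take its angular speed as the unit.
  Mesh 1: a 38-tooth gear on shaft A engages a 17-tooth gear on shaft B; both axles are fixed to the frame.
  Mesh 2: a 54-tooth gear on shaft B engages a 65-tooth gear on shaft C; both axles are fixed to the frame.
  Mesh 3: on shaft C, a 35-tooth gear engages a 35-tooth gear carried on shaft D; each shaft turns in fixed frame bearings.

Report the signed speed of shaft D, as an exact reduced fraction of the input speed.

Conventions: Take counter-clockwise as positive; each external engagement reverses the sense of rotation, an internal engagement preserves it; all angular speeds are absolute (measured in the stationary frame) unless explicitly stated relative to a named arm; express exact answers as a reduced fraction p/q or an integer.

-2052/1105

3-mesh fixed-axis compound train (all bearings frame-fixed)
mesh 1 [38T→17T]: |ω|/ω_in = 1×38/17 = 38/17, sense flips to −
mesh 2 [54T→65T]: |ω|/ω_in = (38/17)×54/65 = 2052/1105, sense flips to +
mesh 3 [35T→35T]: |ω|/ω_in = (2052/1105)×35/35 = 2052/1105, sense flips to −
signed output speed (× input speed) = -2052/1105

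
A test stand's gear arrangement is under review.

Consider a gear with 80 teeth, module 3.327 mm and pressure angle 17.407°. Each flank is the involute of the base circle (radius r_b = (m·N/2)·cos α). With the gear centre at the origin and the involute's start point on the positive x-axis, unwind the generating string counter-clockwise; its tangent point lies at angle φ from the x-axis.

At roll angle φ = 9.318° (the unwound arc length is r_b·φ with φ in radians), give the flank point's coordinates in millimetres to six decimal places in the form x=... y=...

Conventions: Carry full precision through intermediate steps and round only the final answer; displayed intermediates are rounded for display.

x=128.653636 y=0.181587

recognized (one wheel, involute flank): single-mesh tooth geometry, m = 3.327, N = 80
pitch radius r_p = m·N/2 = 3.327·80/2 = 133.080000
base radius r_b = r_p·cos α = 133.080000·cos 17.407° = 126.985440
roll angle φ = 9.318° = 0.16262978 rad
x = r_b·(cos φ + φ·sin φ) = 128.653636
y = r_b·(sin φ − φ·cos φ) = 0.181587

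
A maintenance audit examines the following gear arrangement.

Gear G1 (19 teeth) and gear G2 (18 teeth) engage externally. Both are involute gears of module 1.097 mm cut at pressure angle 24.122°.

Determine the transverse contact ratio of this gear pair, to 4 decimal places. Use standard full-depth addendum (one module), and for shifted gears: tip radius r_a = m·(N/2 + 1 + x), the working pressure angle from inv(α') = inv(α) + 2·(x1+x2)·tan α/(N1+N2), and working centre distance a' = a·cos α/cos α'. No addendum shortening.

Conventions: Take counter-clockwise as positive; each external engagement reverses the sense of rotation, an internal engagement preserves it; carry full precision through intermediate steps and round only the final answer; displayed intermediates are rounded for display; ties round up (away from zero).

1.4178

topology: single-mesh involute geometry — m = 1.097, 19T/18T pair
base radii: r_b1 = 9.511467, r_b2 = 9.010863
tip radii: r_a1 = 11.518500, r_a2 = 10.970000
no profile shift: α' = α, a' = a
action lengths: √(r_a1²−r_b1²) = 6.496756, √(r_a2²−r_b2²) = 6.256616
base pitch p_b = π·m·cos α = 3.145385
CR = (6.496756 + 6.256616 − 20.294500·sin 24.12200°)/3.145385 = 1.417759
contact ratio ≈ 1.4178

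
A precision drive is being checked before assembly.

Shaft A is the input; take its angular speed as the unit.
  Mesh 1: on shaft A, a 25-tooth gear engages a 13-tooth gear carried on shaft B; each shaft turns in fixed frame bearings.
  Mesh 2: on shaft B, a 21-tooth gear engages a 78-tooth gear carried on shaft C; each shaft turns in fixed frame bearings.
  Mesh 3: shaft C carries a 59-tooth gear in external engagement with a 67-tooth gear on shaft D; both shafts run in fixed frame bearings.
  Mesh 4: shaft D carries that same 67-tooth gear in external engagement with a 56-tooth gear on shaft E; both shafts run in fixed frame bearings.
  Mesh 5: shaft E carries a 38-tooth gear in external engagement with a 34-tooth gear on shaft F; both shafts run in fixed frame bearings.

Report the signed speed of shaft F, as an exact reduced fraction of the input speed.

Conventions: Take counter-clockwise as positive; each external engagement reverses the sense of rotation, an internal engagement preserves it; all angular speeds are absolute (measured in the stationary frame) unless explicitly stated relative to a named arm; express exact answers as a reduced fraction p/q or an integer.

5-mesh fixed-axis compound train (all bearings frame-fixed)
mesh 1 [25T→13T]: |ω|/ω_in = 1×25/13 = 25/13, sense flips to −
mesh 2 [21T→78T]: |ω|/ω_in = (25/13)×21/78 = 175/338, sense flips to +
mesh 3 [59T→67T]: |ω|/ω_in = (175/338)×59/67 = 10325/22646, sense flips to −
mesh 4 [67T→56T]: |ω|/ω_in = (10325/22646)×67/56 = 1475/2704, sense flips to +
mesh 5 [38T→34T]: |ω|/ω_in = (1475/2704)×38/34 = 28025/45968, sense flips to −
signed output speed (× input speed) = -28025/45968

-28025/45968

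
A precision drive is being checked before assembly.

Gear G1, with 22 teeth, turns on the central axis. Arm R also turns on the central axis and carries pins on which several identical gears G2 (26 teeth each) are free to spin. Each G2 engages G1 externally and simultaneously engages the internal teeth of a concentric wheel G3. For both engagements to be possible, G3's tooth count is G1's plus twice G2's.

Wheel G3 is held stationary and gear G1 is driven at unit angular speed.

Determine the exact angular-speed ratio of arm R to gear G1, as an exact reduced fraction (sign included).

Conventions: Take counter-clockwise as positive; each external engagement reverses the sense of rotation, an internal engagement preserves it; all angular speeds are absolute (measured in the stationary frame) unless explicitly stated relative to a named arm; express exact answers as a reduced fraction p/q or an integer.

planetary set (22T centre, 26T on arm, 74T internal) — Willis relation
ring teeth: 22 + 2·26 = 74
22(ω_sun−ω_arm) = −74(ω_ring−ω_arm),  ω_ring = 0, ω_sun = 1
22(1−ω_arm) = −74(0−ω_arm)  ⇒  96·ω_arm = 22  ⇒  ω_arm = 11/48
ω_out/ω_in = 11/48

11/48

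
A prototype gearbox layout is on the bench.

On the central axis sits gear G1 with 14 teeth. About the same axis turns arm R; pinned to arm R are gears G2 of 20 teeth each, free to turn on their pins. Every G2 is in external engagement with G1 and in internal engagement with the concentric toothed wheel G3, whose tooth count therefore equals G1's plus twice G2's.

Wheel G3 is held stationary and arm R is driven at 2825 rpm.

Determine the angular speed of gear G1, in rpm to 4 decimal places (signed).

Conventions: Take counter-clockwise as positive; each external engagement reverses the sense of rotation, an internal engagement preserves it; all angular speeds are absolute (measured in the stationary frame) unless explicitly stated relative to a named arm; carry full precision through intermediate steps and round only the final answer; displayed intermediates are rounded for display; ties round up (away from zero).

+13721.4286 rpm

topology: planetary set — G1 14T / G2 20T / G3 54T, arm = carrier (Willis)
normalise by the input: solve with ω_arm = 1, then scale by 2825 rpm
ring teeth: 14 + 2·20 = 54
14(ω_sun−ω_arm) = −54(ω_ring−ω_arm),  ω_ring = 0, ω_arm = 1
ω_sun = 1 − (54/14)(0−1) = 34/7
scale: ω_sun = 34/7 × 2825 rpm = +13721.4286 rpm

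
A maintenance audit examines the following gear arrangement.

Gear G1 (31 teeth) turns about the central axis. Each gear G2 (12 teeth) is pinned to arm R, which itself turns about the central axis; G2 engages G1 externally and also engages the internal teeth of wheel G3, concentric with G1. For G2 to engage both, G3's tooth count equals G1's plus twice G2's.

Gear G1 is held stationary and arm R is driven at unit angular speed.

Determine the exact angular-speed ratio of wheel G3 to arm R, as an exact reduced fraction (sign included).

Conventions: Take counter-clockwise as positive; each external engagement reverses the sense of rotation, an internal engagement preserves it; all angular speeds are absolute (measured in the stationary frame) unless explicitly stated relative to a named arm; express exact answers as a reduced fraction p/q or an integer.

86/55

recognized (axles ride arm R): planetary set, 31/12/55 teeth
ring teeth: 31 + 2·12 = 55
31(ω_sun−ω_arm) = −55(ω_ring−ω_arm),  ω_sun = 0, ω_arm = 1
ω_ring = 1 − (31/55)(0−1) = 86/55
ω_out/ω_in = 86/55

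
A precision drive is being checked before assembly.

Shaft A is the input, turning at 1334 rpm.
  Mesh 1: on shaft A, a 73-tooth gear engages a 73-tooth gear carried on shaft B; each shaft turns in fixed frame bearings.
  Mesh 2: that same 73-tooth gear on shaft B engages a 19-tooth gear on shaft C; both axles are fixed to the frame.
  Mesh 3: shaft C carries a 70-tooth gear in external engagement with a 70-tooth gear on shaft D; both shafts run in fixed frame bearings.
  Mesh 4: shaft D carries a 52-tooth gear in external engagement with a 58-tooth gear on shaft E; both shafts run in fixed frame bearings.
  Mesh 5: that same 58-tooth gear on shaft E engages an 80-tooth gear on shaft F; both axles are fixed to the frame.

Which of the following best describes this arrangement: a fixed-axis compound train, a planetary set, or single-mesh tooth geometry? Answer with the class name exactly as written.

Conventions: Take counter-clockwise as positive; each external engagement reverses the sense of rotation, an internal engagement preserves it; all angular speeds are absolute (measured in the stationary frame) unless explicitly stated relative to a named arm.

fixed-axis compound train

topology: fixed-axis compound train — 5 meshes, A→F
classification: fixed-axis compound train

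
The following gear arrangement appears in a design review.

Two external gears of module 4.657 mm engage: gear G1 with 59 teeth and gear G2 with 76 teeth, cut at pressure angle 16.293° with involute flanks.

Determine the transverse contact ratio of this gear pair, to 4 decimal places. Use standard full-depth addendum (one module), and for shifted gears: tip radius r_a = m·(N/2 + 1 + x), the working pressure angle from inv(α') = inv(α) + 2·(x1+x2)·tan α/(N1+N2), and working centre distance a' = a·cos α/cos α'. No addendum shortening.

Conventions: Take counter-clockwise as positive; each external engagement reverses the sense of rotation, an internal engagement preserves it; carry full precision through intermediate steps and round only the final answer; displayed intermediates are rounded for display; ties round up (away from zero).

2.0582

single-mesh involute tooth geometry (59T engaging 76T at module 4.657)
base radii: r_b1 = 131.864201, r_b2 = 169.858970
tip radii: r_a1 = 142.038500, r_a2 = 181.623000
no profile shift: α' = α, a' = a
action lengths: √(r_a1²−r_b1²) = 52.789848, √(r_a2²−r_b2²) = 64.302756
base pitch p_b = π·m·cos α = 14.042834
CR = (52.789848 + 64.302756 − 314.347500·sin 16.29300°)/14.042834 = 2.058173
contact ratio ≈ 2.0582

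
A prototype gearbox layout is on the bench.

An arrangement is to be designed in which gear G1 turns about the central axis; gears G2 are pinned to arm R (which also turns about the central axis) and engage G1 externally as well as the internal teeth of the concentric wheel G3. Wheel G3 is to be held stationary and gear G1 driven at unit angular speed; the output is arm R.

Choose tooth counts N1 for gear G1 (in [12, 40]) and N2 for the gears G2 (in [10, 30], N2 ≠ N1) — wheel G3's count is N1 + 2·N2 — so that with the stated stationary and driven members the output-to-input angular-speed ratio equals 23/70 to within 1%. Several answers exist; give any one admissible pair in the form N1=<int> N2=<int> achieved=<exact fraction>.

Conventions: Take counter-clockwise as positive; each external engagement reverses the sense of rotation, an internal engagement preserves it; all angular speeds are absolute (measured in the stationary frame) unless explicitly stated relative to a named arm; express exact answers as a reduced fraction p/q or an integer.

N1=23 N2=12 achieved=23/70

planetary set to be sized for 23/70 (Willis relation)
Willis with ω_ring = 0: ω_arm/ω_sun = N1/(N1+N3); set equal to 23/70  ⇒  N3/N1 = 1/(23/70) − 1 = 47/23
N3 = N1 + 2·N2  ⇒  N2/N1 = (N3/N1 − 1)/2 = (47/23 − 1)/2 = 12/23
smallest multiple with N1 ≥ 12 and N2 ≥ 10: k = 1  ⇒  N1 = 1·23 = 23, N2 = 1·12 = 12 (N1 ≤ 40, N2 ≤ 30, N2 ≠ N1 ✓), N3 = 23 + 2·12 = 47
check: N1/(N1+N3) with N1 = 23, N3 = 47 gives 23/70; |achieved − target| = 0 ≤ 23/7000 ✓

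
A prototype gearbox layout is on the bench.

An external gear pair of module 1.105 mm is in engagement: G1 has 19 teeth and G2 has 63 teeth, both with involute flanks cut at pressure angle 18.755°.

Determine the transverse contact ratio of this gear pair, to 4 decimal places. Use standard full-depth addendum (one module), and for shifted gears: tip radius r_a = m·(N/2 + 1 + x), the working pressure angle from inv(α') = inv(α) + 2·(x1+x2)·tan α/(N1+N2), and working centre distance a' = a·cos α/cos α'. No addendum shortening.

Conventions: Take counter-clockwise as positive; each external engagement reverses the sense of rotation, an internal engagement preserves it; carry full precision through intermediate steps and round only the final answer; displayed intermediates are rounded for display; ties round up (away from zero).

1.7278

single-mesh involute tooth geometry (19T engaging 63T at module 1.105)
base radii: r_b1 = 9.940105, r_b2 = 32.959294
tip radii: r_a1 = 11.602500, r_a2 = 35.912500
no profile shift: α' = α, a' = a
action lengths: √(r_a1²−r_b1²) = 5.984340, √(r_a2²−r_b2²) = 14.261578
base pitch p_b = π·m·cos α = 3.287133
CR = (5.984340 + 14.261578 − 45.305000·sin 18.75500°)/3.287133 = 1.727755
contact ratio ≈ 1.7278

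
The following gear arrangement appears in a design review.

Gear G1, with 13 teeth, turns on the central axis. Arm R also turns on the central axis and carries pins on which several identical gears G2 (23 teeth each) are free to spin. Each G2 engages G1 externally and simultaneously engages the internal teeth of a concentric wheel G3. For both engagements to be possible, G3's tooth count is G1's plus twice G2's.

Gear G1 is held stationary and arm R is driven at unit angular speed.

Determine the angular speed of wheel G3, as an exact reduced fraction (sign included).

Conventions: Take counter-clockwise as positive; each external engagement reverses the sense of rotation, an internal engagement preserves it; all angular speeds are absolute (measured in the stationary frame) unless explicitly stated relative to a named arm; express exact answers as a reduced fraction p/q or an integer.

planetary set (13T centre, 23T on arm, 59T internal) — Willis relation
ring teeth: 13 + 2·23 = 59
13(ω_sun−ω_arm) = −59(ω_ring−ω_arm),  ω_sun = 0, ω_arm = 1
ω_ring = 1 − (13/59)(0−1) = 72/59
exact speed ratio = 72/59

72/59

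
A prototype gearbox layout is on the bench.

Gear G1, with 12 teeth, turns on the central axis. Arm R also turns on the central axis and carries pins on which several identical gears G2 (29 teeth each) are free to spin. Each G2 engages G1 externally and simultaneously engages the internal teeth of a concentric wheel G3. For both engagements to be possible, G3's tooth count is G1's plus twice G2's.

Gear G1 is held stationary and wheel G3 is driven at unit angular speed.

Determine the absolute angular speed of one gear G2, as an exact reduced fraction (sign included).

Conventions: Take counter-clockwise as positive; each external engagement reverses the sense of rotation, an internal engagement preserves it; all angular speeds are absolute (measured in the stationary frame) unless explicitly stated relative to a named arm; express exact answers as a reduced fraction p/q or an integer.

planetary set (12T centre, 29T on arm, 70T internal) — Willis relation
ring teeth: 12 + 2·29 = 70
12(ω_sun−ω_arm) = −70(ω_ring−ω_arm),  ω_sun = 0, ω_ring = 1
12(0−ω_arm) = −70(1−ω_arm)  ⇒  82·ω_arm = 70  ⇒  ω_arm = 35/41
sun–planet mesh: 12·(0−35/41) = −29·(ω_p−ω_arm)  ⇒  ω_p−ω_arm = 420/1189
ω_p = 35/41 + 420/1189 = 35/29
exact speed ratio = 35/29

35/29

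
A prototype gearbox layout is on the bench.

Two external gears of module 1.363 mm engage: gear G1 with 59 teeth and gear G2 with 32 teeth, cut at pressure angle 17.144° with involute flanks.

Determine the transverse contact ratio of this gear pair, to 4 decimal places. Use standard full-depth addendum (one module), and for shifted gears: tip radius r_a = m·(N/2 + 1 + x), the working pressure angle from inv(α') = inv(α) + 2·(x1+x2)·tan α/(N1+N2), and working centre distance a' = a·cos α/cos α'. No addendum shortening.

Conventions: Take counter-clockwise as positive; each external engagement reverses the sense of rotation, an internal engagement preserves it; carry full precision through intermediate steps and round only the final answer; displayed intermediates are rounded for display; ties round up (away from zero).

1.8874

class = single-mesh tooth geometry [involute pair 59T × 32T, m = 1.363]
base radii: r_b1 = 38.421913, r_b2 = 20.839004
tip radii: r_a1 = 41.571500, r_a2 = 23.171000
no profile shift: α' = α, a' = a
action lengths: √(r_a1²−r_b1²) = 15.872814, √(r_a2²−r_b2²) = 10.130704
base pitch p_b = π·m·cos α = 4.091729
CR = (15.872814 + 10.130704 − 62.016500·sin 17.14400°)/4.091729 = 1.887381
contact ratio ≈ 1.8874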